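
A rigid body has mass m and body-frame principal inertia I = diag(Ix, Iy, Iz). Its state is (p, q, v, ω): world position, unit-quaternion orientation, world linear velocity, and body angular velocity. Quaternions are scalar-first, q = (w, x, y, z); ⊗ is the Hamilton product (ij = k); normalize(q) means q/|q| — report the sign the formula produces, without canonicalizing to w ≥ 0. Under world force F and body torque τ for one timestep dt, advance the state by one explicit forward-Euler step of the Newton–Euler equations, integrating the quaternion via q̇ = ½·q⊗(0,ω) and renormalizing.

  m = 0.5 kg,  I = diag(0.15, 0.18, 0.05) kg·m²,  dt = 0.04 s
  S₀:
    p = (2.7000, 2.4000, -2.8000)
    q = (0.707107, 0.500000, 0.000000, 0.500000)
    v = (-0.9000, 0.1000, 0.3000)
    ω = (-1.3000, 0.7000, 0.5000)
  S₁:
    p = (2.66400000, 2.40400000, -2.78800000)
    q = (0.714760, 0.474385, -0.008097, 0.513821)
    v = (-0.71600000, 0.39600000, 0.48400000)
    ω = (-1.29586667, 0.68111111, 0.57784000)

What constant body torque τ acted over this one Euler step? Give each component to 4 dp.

τ = (-0.0300, -0.1500, 0.0700)

Δω = ω₁−ω₀ = (0.00413333, -0.01888889, 0.07784000)
ω₀×(Iω₀) = (-0.0455, -0.0650, -0.0273)
τ = I·(Δω/dt) + ω₀×(Iω₀) = (-0.0300, -0.1500, 0.0700)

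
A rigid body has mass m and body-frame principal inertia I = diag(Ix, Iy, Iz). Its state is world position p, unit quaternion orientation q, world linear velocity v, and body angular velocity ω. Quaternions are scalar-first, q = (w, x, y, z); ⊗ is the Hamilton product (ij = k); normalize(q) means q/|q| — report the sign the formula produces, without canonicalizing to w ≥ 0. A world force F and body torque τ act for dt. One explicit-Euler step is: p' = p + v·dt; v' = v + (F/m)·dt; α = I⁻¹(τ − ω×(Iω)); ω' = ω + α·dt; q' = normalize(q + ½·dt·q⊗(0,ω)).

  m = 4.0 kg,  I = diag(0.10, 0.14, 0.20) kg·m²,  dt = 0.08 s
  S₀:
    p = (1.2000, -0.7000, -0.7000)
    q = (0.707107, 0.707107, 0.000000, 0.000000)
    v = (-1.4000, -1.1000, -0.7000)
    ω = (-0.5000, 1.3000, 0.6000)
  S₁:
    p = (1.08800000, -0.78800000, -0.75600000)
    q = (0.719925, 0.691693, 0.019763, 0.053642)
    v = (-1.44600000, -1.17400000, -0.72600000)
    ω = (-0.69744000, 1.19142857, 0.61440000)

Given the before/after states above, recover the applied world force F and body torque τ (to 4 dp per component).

F = (-2.3000, -3.7000, -1.3000)
τ = (-0.2000, -0.1600, 0.0100)

v₁ − v₀ = (-0.04600000, -0.07400000, -0.02600000)
m·(v₁−v₀)/dt = (-2.3000, -3.7000, -1.3000)
rate change Δω = (-0.19744000, -0.10857143, 0.01440000)
τ = I·(Δω/dt) + ω₀×(Iω₀) = (-0.2000, -0.1600, 0.0100)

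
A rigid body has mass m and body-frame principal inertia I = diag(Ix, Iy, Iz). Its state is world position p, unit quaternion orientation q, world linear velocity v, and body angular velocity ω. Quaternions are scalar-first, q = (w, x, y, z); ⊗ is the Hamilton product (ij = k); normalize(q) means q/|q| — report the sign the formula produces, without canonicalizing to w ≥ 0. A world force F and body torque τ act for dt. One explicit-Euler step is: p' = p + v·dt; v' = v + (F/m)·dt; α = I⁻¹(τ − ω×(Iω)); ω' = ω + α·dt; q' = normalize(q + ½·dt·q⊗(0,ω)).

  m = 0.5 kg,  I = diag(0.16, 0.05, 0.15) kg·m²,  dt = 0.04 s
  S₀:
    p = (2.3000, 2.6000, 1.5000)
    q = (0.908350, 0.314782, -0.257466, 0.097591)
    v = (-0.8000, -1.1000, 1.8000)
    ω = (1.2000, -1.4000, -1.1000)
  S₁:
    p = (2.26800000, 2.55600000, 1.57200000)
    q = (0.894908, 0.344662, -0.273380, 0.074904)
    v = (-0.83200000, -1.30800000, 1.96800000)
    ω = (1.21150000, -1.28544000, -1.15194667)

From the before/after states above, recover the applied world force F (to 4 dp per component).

F = (-0.4000, -2.6000, 2.1000)

Δv = v₁−v₀ = (-0.03200000, -0.20800000, 0.16800000)
F = m·Δv/dt = (-0.4000, -2.6000, 2.1000)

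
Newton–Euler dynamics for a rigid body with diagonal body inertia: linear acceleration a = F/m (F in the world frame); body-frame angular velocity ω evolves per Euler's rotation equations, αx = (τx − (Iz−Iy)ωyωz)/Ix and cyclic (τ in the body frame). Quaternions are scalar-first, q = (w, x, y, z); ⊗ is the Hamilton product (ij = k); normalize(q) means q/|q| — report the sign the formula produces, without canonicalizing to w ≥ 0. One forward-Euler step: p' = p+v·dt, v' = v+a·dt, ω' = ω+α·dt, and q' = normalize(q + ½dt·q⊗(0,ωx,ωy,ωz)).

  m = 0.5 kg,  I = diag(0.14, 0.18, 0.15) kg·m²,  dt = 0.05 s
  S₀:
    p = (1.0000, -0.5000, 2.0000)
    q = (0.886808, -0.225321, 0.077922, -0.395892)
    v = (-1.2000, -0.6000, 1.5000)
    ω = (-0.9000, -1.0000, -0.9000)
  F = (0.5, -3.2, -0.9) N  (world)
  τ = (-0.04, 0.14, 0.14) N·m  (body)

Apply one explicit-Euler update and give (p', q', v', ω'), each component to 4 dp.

p' = (0.9400, -0.5300, 2.0750)
q' = (0.8741, -0.2567, 0.0595, -0.4081)
v' = (-1.1500, -0.9200, 1.4100)
ω' = (-0.9046, -0.9589, -0.8653)

linear accel F/m = (1.0000, -6.4000, -1.8000)
new position p' = (0.9400, -0.5300, 2.0750)
v' = v + a·dt = (-1.1500, -0.9200, 1.4100)
gyro term ω×Iω = (-0.0270, -0.0081, 0.0360)
(τ − ω×Iω)/I = (-0.0929, 0.8228, 0.6933)
ω' = ω + α·dt = (-0.9046, -0.9589, -0.8653)
Hamilton product q⊗(0,ω) = (-0.4811697, -1.2641490, -0.7332941, -0.5026764)
q' = normalize(q + ½dt·q⊗(0,ω)) = (0.8741, -0.2567, 0.0595, -0.4081)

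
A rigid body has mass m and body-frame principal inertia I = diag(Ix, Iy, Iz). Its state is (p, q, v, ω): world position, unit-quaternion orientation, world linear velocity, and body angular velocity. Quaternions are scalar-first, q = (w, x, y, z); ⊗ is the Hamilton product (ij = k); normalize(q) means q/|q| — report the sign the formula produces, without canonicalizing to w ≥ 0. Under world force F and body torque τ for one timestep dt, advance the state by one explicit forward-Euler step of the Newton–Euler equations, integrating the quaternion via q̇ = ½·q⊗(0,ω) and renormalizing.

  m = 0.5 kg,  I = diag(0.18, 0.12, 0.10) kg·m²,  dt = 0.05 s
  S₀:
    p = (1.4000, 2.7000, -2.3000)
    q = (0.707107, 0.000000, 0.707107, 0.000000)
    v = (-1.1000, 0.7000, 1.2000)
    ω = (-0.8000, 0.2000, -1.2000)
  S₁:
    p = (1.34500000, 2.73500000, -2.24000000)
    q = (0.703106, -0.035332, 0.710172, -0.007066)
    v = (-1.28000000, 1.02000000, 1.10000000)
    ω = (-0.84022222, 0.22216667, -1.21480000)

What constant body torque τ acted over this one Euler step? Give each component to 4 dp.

τ = (-0.1400, 0.1300, -0.0200)

Δω = ω₁−ω₀ = (-0.04022222, 0.02216667, -0.01480000)
precession coupling = (0.0048, 0.0768, 0.0096)
τ = I·(Δω/dt) + ω₀×(Iω₀) = (-0.1400, 0.1300, -0.0200)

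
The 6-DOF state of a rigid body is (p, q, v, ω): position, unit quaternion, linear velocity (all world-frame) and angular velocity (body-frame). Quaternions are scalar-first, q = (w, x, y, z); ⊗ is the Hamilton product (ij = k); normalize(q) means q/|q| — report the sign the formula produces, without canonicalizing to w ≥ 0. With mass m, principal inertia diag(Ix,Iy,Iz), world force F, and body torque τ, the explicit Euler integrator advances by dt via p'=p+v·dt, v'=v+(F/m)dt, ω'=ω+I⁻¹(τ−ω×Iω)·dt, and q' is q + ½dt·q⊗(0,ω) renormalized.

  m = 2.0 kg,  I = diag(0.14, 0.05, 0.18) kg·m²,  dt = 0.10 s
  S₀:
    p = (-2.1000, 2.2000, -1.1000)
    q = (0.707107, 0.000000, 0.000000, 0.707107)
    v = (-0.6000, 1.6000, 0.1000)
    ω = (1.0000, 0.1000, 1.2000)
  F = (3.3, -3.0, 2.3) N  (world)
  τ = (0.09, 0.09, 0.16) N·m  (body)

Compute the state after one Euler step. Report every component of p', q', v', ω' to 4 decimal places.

p' = (-2.1600, 2.3600, -1.0900)
q' = (0.6627, 0.0317, 0.0388, 0.7472)
v' = (-0.4350, 1.4500, 0.2150)
ω' = (1.0531, 0.3760, 1.2939)

ω×(Iω) gyroscopic = (0.0156, -0.0480, -0.0090)
angular accel α = (0.5314, 2.7600, 0.9389)
new body rate ω' = (1.0531, 0.3760, 1.2939)
Hamilton product q⊗(0,ω) = (-0.8485284, 0.6363963, 0.7778177, 0.8485284)
updated quaternion q' = (0.6627, 0.0317, 0.0388, 0.7472)
new position p' = (-2.1600, 2.3600, -1.0900)
v + (F/m)dt = (-0.4350, 1.4500, 0.2150)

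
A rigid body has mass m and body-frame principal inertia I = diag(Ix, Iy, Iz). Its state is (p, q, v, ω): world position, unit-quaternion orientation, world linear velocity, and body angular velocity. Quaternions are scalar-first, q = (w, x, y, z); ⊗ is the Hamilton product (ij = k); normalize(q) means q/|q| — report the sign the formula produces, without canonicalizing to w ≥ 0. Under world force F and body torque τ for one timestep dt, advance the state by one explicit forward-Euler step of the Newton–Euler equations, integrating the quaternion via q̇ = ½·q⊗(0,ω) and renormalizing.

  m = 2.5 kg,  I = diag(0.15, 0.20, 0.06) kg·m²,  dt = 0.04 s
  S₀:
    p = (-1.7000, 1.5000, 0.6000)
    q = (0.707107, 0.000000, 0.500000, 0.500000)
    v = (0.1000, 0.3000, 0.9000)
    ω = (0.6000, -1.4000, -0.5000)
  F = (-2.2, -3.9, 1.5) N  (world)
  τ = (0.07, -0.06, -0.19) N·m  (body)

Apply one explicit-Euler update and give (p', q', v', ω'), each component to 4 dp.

new position p' = (-1.6960, 1.5120, 0.6360)
new velocity v' = (0.0648, 0.2376, 0.9240)
ω×(Iω) gyroscopic = (-0.0980, -0.0270, -0.0420)
(τ − ω×Iω)/I = (1.1200, -0.1650, -2.4667)
ω + α·dt = (0.6448, -1.4066, -0.5987)
2q̇ = q⊗(0,ω) = (0.9500000, 0.8742642, -0.6899498, -0.6535535)
q + ½dt·q⊗(0,ω), renormalized = (0.7257, 0.0175, 0.4860, 0.4867)

p' = (-1.6960, 1.5120, 0.6360)
q' = (0.7257, 0.0175, 0.4860, 0.4867)
v' = (0.0648, 0.2376, 0.9240)
ω' = (0.6448, -1.4066, -0.5987)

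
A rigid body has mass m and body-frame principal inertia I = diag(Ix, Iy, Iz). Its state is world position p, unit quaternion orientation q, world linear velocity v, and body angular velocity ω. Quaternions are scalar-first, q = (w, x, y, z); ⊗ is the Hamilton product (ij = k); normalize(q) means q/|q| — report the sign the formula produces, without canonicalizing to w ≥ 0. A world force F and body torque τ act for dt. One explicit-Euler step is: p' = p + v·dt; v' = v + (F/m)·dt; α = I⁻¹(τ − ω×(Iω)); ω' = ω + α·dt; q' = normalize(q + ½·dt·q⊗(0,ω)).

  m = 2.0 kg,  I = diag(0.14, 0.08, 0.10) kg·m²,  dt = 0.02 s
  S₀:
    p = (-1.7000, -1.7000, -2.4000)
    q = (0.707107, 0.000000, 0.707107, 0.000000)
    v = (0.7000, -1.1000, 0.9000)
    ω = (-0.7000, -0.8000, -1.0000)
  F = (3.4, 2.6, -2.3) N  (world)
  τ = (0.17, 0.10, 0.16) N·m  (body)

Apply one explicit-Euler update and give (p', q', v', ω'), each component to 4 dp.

p' = (-1.6860, -1.7220, -2.3820)
q' = (0.7127, -0.0120, 0.7014, -0.0021)
v' = (0.7340, -1.0740, 0.8770)
ω' = (-0.6780, -0.7820, -0.9613)

α = I⁻¹(τ − ω×Iω) = (1.1000, 0.9000, 1.9360)
ω' = ω + α·dt = (-0.6780, -0.7820, -0.9613)
Hamilton product q⊗(0,ω) = (0.5656856, -1.2020819, -0.5656856, -0.2121321)
q + ½dt·q⊗(0,ω), renormalized = (0.7127, -0.0120, 0.7014, -0.0021)
new position p' = (-1.6860, -1.7220, -2.3820)
v + (F/m)dt = (0.7340, -1.0740, 0.8770)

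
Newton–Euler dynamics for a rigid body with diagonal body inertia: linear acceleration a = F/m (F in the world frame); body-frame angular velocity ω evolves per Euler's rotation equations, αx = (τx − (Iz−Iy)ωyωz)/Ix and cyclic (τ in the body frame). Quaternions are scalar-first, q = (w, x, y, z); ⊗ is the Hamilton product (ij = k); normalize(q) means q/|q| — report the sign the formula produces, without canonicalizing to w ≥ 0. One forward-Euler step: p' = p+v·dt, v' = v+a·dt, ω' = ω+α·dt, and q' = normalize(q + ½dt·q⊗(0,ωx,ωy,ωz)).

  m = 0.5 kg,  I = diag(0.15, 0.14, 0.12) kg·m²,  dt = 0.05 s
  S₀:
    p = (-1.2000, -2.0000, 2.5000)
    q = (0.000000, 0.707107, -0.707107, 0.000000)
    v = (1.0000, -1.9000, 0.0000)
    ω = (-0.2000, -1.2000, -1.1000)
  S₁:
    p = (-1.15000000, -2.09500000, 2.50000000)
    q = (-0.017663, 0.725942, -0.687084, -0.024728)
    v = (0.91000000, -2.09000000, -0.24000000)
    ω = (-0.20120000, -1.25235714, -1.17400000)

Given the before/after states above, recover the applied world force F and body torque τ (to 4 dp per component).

Δω = ω₁−ω₀ = (-0.00120000, -0.05235714, -0.07400000)
ω₀×(Iω₀) = (-0.0264, 0.0066, -0.0024)
τ = I·(Δω/dt) + ω₀×(Iω₀) = (-0.0300, -0.1400, -0.1800)
velocity change Δv = (-0.09000000, -0.19000000, -0.24000000)
applied force F = (-0.9000, -1.9000, -2.4000)

F = (-0.9000, -1.9000, -2.4000)
τ = (-0.0300, -0.1400, -0.1800)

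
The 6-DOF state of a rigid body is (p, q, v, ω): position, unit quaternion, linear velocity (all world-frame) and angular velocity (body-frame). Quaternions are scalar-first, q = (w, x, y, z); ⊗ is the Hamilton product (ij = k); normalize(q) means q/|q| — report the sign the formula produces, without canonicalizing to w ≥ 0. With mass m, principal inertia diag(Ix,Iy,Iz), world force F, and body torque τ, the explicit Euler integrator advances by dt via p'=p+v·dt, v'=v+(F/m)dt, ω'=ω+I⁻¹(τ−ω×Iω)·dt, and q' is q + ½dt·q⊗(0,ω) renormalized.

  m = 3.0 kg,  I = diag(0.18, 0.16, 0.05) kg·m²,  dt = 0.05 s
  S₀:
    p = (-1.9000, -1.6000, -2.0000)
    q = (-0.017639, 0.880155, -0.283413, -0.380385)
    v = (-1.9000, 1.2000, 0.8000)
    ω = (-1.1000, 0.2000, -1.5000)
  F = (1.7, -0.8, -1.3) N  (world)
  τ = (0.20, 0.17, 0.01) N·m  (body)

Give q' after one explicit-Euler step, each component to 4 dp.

Hamilton product q⊗(0,ω) = (0.4542756, 0.5205994, 1.7351282, -0.1092648)
updated quaternion q' = (-0.0063, 0.8922, -0.2398, -0.3827)

q' = (-0.0063, 0.8922, -0.2398, -0.3827)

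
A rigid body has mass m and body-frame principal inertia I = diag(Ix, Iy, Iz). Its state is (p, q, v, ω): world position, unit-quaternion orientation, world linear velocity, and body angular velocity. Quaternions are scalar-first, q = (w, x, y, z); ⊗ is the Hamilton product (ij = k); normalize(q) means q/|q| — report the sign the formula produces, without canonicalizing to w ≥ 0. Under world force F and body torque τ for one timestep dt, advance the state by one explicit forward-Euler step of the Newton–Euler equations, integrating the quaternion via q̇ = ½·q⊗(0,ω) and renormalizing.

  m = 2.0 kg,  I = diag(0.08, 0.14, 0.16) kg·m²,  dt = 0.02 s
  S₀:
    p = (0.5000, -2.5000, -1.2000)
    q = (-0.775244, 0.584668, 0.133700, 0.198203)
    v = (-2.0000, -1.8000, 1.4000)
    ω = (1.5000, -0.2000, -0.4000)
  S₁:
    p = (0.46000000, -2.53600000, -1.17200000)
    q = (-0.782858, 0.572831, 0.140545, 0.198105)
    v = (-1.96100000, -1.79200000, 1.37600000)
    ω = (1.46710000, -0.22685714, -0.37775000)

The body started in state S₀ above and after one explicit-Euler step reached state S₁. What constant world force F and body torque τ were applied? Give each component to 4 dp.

F = (3.9000, 0.8000, -2.4000)
τ = (-0.1300, -0.1400, 0.1600)

ω₁ − ω₀ = (-0.03290000, -0.02685714, 0.02225000)
ω₀×(Iω₀) = (0.0016, 0.0480, -0.0180)
τ = I·(Δω/dt) + ω₀×(Iω₀) = (-0.1300, -0.1400, 0.1600)
v₁ − v₀ = (0.03900000, 0.00800000, -0.02400000)
F = m·Δv/dt = (3.9000, 0.8000, -2.4000)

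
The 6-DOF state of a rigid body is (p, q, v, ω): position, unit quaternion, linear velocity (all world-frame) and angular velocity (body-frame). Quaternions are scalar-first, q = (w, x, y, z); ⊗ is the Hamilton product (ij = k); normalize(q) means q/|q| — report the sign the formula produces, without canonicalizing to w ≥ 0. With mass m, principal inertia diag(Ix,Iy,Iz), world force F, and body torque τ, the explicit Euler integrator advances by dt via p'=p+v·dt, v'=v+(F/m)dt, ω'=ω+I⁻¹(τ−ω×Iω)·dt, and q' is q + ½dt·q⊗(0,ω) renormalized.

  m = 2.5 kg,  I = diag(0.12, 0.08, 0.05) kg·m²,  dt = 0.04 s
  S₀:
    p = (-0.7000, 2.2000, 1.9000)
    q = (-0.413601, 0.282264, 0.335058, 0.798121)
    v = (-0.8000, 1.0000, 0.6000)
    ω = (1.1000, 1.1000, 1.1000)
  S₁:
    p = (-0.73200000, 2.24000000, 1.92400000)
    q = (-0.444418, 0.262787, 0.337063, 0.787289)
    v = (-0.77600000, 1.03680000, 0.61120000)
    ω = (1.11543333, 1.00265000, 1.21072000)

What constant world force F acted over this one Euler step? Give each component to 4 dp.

v₁ − v₀ = (0.02400000, 0.03680000, 0.01120000)
applied force F = (1.5000, 2.3000, 0.7000)

F = (1.5000, 2.3000, 0.7000)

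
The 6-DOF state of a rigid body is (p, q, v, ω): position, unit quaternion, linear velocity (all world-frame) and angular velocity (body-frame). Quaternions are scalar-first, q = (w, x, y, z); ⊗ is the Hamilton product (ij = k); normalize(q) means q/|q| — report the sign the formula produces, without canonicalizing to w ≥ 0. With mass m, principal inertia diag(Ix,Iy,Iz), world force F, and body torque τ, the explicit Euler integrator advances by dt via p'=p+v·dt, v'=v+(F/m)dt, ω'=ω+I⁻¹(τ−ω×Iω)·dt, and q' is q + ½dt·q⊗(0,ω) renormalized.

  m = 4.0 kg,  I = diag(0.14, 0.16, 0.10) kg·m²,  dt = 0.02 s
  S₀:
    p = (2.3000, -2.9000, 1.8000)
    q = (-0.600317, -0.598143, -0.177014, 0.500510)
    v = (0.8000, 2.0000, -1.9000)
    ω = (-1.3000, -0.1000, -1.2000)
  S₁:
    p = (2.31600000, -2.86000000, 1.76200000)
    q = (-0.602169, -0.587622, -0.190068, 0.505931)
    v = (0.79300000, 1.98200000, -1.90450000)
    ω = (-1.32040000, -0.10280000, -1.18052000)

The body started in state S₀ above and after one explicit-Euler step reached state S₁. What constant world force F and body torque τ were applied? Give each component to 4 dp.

F = (-1.4000, -3.6000, -0.9000)
τ = (-0.1500, 0.0400, 0.1000)

rate change Δω = (-0.02040000, -0.00280000, 0.01948000)
applied torque τ = (-0.1500, 0.0400, 0.1000)
velocity change Δv = (-0.00700000, -0.01800000, -0.00450000)
m·(v₁−v₀)/dt = (-1.4000, -3.6000, -0.9000)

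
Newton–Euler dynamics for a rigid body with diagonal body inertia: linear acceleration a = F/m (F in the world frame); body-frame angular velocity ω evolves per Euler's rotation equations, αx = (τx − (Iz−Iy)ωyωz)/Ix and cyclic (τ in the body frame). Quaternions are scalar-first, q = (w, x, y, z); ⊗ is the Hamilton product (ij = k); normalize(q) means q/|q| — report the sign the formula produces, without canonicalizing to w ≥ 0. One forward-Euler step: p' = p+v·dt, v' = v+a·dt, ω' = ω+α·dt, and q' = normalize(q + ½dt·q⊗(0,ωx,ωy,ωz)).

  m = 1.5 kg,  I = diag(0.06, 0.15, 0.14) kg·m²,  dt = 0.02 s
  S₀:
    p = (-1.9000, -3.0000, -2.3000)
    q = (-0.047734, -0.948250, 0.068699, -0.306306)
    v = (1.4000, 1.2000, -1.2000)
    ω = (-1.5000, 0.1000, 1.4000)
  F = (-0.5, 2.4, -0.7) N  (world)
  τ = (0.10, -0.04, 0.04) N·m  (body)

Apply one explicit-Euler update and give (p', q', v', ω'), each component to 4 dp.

linear accel F/m = (-0.3333, 1.6000, -0.4667)
p' = p + v·dt = (-1.8720, -2.9760, -2.3240)
new velocity v' = (1.3933, 1.2320, -1.2093)
gyro term ω×Iω = (-0.0014, 0.1680, -0.0135)
α = I⁻¹(τ − ω×Iω) = (1.6900, -1.3867, 0.3821)
new body rate ω' = (-1.4662, 0.0723, 1.4076)
Hamilton product q⊗(0,ω) = (-1.0004165, 0.1984102, 1.7822356, -0.0586041)
q' = normalize(q + ½dt·q⊗(0,ω)) = (-0.0577, -0.9461, 0.0865, -0.3068)

p' = (-1.8720, -2.9760, -2.3240)
q' = (-0.0577, -0.9461, 0.0865, -0.3068)
v' = (1.3933, 1.2320, -1.2093)
ω' = (-1.4662, 0.0723, 1.4076)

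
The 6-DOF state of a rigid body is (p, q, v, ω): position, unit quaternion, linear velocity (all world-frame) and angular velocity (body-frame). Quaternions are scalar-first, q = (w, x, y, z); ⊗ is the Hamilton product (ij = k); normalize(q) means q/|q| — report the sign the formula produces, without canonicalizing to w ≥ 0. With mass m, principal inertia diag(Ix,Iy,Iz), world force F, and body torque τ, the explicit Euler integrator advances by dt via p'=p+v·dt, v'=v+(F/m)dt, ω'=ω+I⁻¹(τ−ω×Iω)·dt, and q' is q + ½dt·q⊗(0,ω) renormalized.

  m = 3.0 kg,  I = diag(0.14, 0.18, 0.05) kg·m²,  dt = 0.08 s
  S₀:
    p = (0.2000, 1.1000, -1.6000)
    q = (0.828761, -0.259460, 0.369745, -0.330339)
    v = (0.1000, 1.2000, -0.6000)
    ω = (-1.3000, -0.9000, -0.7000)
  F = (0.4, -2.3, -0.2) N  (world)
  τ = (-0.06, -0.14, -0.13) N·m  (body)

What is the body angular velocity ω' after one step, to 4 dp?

gyro term ω×Iω = (-0.0819, 0.0819, 0.0468)
α = I⁻¹(τ − ω×Iω) = (0.1564, -1.2328, -3.5360)
ω + α·dt = (-1.2875, -0.9986, -0.9829)

ω' = (-1.2875, -0.9986, -0.9829)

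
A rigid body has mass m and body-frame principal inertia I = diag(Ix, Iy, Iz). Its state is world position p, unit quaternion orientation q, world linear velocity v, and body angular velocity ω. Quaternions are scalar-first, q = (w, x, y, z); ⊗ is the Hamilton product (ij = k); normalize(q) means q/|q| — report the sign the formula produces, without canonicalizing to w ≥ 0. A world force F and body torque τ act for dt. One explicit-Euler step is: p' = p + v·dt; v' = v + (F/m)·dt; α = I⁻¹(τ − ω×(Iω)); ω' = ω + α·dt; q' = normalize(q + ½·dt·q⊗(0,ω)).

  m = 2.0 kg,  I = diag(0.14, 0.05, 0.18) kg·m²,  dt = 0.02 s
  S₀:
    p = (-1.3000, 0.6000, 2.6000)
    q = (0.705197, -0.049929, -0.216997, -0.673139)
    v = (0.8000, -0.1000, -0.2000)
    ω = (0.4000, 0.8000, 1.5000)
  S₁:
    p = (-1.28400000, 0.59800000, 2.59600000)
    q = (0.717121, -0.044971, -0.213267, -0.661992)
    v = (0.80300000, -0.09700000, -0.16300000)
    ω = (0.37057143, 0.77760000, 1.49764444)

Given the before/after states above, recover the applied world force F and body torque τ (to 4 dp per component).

F = (0.3000, 0.3000, 3.7000)
τ = (-0.0500, -0.0800, -0.0500)

Δω = ω₁−ω₀ = (-0.02942857, -0.02240000, -0.00235556)
τ = I·(Δω/dt) + ω₀×(Iω₀) = (-0.0500, -0.0800, -0.0500)
v₁ − v₀ = (0.00300000, 0.00300000, 0.03700000)
applied force F = (0.3000, 0.3000, 3.7000)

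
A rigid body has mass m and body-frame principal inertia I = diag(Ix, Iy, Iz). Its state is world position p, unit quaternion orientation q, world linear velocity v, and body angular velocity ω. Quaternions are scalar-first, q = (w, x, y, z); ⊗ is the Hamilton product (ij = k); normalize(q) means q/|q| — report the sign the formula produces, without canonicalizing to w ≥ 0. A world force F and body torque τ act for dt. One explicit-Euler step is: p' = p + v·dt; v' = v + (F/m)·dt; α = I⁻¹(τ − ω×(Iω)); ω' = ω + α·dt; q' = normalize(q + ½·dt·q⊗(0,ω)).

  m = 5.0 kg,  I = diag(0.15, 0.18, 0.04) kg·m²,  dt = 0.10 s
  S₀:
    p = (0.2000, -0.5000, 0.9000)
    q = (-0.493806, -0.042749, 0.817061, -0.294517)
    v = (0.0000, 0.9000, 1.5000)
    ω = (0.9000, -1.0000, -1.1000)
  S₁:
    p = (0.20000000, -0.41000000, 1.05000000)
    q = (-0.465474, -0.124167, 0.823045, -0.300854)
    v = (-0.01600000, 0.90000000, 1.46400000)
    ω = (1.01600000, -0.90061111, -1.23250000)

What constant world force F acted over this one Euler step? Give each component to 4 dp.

F = (-0.8000, 0.0000, -1.8000)

velocity change Δv = (-0.01600000, 0.00000000, -0.03600000)
m·(v₁−v₀)/dt = (-0.8000, 0.0000, -1.8000)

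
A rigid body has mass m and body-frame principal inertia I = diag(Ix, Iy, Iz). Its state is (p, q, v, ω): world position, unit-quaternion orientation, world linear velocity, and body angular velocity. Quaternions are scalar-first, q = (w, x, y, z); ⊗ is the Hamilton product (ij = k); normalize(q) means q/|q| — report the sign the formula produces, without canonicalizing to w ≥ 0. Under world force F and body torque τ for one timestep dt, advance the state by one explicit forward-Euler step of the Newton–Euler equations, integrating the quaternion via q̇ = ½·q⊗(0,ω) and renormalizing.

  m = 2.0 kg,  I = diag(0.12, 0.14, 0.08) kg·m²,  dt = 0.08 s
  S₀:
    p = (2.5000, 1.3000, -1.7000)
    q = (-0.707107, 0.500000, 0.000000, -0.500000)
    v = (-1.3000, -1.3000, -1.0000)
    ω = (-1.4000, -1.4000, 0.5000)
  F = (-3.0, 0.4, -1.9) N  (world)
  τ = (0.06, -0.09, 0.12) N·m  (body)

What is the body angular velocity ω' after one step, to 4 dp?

gyro term ω×Iω = (0.0420, -0.0280, 0.0392)
(τ − ω×Iω)/I = (0.1500, -0.4429, 1.0100)
ω' = ω + α·dt = (-1.3880, -1.4354, 0.5808)

ω' = (-1.3880, -1.4354, 0.5808)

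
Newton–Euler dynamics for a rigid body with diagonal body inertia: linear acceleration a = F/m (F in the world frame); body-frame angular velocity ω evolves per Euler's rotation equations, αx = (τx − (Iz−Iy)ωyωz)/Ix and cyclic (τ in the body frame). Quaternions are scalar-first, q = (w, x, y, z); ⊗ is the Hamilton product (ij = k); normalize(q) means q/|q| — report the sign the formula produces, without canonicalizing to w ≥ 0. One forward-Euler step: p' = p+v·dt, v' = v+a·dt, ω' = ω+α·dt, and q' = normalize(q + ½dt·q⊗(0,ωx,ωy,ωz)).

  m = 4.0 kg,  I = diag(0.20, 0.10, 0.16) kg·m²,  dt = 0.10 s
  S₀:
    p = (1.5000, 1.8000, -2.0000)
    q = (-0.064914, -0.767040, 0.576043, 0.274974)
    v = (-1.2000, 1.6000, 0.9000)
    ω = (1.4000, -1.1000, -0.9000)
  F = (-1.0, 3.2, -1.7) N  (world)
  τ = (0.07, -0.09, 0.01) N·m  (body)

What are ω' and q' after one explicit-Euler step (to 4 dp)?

angular accel α = (0.0530, -0.3960, -0.9000)
ω + α·dt = (1.4053, -1.1396, -0.9900)
q⊗(0,ω) = (1.9549799, -0.3068469, -0.2339670, 0.0957064)
q' = normalize(q + ½dt·q⊗(0,ω)) = (0.0327, -0.7785, 0.5616, 0.2784)

ω' = (1.4053, -1.1396, -0.9900)
q' = (0.0327, -0.7785, 0.5616, 0.2784)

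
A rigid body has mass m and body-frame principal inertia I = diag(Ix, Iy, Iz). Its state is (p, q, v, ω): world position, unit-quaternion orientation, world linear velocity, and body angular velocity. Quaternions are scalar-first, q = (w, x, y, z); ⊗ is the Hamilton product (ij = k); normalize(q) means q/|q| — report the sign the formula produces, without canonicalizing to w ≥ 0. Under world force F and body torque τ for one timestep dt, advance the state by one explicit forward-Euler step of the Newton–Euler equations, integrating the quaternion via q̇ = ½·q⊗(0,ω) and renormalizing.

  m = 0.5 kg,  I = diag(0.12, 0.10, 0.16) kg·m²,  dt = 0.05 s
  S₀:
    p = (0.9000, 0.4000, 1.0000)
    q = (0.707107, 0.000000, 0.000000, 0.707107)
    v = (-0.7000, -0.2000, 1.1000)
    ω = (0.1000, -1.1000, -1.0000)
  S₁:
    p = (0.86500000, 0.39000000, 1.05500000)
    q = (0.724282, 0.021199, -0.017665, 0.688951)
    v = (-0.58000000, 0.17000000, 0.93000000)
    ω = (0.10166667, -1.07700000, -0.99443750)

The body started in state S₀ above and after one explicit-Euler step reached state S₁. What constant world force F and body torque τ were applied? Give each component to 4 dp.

Δv = v₁−v₀ = (0.12000000, 0.37000000, -0.17000000)
m·(v₁−v₀)/dt = (1.2000, 3.7000, -1.7000)
ω₁ − ω₀ = (0.00166667, 0.02300000, 0.00556250)
gyro term ω₀×Iω₀ = (0.0660, 0.0040, 0.0022)
I·α + gyro = (0.0700, 0.0500, 0.0200)

F = (1.2000, 3.7000, -1.7000)
τ = (0.0700, 0.0500, 0.0200)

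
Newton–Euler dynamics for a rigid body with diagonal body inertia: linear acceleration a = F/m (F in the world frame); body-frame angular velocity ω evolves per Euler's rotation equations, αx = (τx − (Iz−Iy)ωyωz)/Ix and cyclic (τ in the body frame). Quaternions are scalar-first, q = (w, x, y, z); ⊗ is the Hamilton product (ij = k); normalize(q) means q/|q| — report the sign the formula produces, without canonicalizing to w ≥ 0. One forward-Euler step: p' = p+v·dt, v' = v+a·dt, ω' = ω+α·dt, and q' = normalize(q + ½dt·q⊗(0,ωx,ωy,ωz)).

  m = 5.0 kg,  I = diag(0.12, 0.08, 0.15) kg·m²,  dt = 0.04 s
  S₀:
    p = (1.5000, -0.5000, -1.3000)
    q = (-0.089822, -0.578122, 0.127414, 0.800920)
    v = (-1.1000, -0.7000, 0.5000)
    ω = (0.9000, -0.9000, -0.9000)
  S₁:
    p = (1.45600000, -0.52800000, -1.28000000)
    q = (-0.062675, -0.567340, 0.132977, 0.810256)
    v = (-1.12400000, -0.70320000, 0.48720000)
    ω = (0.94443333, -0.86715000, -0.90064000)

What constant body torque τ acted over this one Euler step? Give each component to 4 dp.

τ = (0.1900, 0.0900, 0.0300)

ω₁ − ω₀ = (0.04443333, 0.03285000, -0.00064000)
precession coupling = (0.0567, 0.0243, 0.0324)
I·α + gyro = (0.1900, 0.0900, 0.0300)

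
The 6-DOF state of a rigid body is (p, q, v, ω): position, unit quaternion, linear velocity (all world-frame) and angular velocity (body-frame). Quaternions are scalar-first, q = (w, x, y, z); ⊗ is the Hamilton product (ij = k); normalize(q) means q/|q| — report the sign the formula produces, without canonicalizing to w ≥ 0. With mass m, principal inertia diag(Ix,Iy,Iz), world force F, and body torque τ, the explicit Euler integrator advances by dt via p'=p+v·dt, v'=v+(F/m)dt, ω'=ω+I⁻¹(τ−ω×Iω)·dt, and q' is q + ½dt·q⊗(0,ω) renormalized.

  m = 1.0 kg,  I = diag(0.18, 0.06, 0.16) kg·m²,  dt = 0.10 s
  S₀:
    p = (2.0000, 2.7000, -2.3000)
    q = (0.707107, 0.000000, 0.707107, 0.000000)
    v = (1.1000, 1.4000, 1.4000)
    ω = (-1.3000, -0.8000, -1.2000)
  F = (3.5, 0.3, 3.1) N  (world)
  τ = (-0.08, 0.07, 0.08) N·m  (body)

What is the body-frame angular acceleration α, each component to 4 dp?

α = (-0.9778, 0.6467, 1.2800)

gyro term ω×Iω = (0.0960, 0.0312, -0.1248)
angular accel α = (-0.9778, 0.6467, 1.2800)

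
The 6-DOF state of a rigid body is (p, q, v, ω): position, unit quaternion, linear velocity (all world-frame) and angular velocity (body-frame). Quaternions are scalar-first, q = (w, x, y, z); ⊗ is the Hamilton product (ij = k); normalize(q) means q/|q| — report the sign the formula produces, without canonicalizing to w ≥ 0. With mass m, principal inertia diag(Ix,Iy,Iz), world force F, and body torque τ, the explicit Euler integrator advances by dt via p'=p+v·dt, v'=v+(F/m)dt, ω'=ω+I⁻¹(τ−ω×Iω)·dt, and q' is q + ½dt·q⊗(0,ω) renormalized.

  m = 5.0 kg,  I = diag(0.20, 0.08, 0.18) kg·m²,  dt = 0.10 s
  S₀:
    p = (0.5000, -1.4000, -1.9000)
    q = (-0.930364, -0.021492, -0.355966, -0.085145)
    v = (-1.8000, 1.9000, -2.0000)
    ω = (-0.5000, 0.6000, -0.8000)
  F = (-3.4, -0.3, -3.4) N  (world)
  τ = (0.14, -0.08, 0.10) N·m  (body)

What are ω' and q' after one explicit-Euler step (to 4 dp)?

ω' = (-0.4060, 0.4900, -0.7644)
q' = (-0.9222, 0.0185, -0.3820, -0.0574)

precession coupling ω×(Iω) = (-0.0480, 0.0080, 0.0360)
(τ − ω×Iω)/I = (0.9400, -1.1000, 0.3556)
ω' = ω + α·dt = (-0.4060, 0.4900, -0.7644)
2q̇ = q⊗(0,ω) = (0.1347176, 0.8010418, -0.5328395, 0.5534130)
q' = normalize(q + ½dt·q⊗(0,ω)) = (-0.9222, 0.0185, -0.3820, -0.0574)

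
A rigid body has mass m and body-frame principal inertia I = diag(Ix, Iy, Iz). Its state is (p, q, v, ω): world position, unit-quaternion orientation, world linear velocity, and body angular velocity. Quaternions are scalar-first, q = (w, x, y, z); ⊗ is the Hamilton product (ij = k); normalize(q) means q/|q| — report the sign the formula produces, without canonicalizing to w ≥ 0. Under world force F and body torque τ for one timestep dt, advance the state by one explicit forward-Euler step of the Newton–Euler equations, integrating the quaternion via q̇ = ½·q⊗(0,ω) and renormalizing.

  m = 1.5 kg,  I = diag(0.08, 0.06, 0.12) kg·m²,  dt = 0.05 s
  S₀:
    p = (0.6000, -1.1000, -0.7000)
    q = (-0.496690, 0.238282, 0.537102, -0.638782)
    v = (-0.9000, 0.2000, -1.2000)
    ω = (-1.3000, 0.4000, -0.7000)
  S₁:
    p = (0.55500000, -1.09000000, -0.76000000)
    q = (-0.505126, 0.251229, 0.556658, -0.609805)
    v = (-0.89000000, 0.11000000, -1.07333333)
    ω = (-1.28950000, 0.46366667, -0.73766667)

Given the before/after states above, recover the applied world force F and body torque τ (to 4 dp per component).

F = (0.3000, -2.7000, 3.8000)
τ = (0.0000, 0.0400, -0.0800)

Δv = v₁−v₀ = (0.01000000, -0.09000000, 0.12666667)
applied force F = (0.3000, -2.7000, 3.8000)
ω₁ − ω₀ = (0.01050000, 0.06366667, -0.03766667)
applied torque τ = (0.0000, 0.0400, -0.0800)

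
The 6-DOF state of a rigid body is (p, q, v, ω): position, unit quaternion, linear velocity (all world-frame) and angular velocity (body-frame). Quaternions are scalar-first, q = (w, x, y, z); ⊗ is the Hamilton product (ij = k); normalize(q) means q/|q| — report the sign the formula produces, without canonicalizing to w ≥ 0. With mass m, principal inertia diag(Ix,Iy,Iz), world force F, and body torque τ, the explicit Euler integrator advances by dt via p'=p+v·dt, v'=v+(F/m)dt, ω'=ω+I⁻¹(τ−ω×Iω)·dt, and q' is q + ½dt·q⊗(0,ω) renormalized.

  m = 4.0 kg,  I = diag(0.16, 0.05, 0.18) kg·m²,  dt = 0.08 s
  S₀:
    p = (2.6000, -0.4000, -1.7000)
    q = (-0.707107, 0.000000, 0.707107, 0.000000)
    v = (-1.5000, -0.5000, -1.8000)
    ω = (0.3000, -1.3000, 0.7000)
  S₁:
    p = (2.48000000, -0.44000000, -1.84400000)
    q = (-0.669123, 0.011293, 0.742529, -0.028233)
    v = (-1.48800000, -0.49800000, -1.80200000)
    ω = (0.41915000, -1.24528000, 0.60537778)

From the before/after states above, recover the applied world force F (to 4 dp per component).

v₁ − v₀ = (0.01200000, 0.00200000, -0.00200000)
F = m·Δv/dt = (0.6000, 0.1000, -0.1000)

F = (0.6000, 0.1000, -0.1000)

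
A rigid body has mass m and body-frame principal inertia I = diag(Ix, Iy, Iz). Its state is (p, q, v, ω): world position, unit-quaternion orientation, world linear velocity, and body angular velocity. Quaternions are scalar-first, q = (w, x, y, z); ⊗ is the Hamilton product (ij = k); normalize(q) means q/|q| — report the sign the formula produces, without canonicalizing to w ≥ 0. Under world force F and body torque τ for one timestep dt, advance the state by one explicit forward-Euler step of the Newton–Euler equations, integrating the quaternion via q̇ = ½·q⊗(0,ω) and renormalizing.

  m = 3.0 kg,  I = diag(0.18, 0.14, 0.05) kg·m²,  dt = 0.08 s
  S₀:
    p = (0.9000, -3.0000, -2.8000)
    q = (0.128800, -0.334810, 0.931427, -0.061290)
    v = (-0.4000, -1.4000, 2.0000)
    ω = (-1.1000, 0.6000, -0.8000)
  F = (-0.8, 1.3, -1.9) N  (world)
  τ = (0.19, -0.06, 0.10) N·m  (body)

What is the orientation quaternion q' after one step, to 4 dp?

q' = (0.0896, -0.3682, 0.9249, -0.0324)

2q̇ = q⊗(0,ω) = (-0.9761792, -0.8500476, -0.1231490, 0.7206437)
q + ½dt·q⊗(0,ω), renormalized = (0.0896, -0.3682, 0.9249, -0.0324)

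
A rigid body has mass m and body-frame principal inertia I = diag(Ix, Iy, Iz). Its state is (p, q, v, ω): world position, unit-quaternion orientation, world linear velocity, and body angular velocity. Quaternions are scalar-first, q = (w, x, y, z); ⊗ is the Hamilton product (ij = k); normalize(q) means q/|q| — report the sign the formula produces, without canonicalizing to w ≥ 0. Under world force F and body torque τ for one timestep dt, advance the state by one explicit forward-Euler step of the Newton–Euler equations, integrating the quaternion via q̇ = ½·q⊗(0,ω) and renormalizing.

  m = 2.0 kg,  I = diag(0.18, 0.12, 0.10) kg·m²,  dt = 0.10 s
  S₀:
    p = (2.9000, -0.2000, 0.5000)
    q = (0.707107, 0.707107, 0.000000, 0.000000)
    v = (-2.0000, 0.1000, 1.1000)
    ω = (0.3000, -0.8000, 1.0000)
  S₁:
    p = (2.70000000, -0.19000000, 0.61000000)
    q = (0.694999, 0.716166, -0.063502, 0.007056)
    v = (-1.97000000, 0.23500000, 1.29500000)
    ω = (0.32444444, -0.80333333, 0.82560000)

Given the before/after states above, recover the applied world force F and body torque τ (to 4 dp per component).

velocity change Δv = (0.03000000, 0.13500000, 0.19500000)
m·(v₁−v₀)/dt = (0.6000, 2.7000, 3.9000)
ω₁ − ω₀ = (0.02444444, -0.00333333, -0.17440000)
τ = I·(Δω/dt) + ω₀×(Iω₀) = (0.0600, 0.0200, -0.1600)

F = (0.6000, 2.7000, 3.9000)
τ = (0.0600, 0.0200, -0.1600)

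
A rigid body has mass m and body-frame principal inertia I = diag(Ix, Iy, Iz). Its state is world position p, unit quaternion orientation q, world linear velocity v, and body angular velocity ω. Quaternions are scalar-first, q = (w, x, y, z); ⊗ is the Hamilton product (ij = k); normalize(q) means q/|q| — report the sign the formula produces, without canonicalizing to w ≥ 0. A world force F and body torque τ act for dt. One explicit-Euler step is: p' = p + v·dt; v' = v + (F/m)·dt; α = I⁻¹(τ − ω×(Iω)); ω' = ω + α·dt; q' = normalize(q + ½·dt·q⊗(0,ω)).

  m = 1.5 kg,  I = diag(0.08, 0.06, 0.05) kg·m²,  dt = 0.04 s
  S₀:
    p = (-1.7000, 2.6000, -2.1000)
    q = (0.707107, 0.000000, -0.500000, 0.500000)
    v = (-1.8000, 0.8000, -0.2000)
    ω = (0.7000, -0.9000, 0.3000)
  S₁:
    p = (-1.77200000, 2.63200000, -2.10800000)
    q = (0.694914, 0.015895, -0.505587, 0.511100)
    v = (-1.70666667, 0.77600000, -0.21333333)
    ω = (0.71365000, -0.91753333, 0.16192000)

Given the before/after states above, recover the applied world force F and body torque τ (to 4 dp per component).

ω₁ − ω₀ = (0.01365000, -0.01753333, -0.13808000)
τ = I·(Δω/dt) + ω₀×(Iω₀) = (0.0300, -0.0200, -0.1600)
v₁ − v₀ = (0.09333333, -0.02400000, -0.01333333)
applied force F = (3.5000, -0.9000, -0.5000)

F = (3.5000, -0.9000, -0.5000)
τ = (0.0300, -0.0200, -0.1600)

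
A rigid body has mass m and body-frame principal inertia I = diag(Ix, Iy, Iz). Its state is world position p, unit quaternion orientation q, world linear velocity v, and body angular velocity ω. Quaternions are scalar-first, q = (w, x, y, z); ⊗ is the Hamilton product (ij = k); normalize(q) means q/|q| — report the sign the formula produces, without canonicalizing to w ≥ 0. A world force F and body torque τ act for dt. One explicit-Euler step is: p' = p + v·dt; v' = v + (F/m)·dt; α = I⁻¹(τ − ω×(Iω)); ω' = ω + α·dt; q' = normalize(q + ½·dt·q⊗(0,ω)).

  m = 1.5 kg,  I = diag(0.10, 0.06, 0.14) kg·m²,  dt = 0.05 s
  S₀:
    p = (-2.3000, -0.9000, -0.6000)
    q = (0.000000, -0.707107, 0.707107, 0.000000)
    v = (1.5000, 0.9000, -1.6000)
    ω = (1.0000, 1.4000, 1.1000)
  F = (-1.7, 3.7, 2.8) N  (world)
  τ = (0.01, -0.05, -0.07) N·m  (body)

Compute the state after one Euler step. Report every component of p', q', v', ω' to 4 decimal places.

a = F/m = (-1.1333, 2.4667, 1.8667)
p' = p + v·dt = (-2.2250, -0.8550, -0.6800)
v' = v + a·dt = (1.4433, 1.0233, -1.5067)
ω×(Iω) gyroscopic = (0.1232, -0.0440, -0.0560)
(τ − ω×Iω)/I = (-1.1320, -0.1000, -0.1000)
ω + α·dt = (0.9434, 1.3950, 1.0950)
2q̇ = q⊗(0,ω) = (-0.2828428, 0.7778177, 0.7778177, -1.6970568)
updated quaternion q' = (-0.0071, -0.6868, 0.7256, -0.0424)

p' = (-2.2250, -0.8550, -0.6800)
q' = (-0.0071, -0.6868, 0.7256, -0.0424)
v' = (1.4433, 1.0233, -1.5067)
ω' = (0.9434, 1.3950, 1.0950)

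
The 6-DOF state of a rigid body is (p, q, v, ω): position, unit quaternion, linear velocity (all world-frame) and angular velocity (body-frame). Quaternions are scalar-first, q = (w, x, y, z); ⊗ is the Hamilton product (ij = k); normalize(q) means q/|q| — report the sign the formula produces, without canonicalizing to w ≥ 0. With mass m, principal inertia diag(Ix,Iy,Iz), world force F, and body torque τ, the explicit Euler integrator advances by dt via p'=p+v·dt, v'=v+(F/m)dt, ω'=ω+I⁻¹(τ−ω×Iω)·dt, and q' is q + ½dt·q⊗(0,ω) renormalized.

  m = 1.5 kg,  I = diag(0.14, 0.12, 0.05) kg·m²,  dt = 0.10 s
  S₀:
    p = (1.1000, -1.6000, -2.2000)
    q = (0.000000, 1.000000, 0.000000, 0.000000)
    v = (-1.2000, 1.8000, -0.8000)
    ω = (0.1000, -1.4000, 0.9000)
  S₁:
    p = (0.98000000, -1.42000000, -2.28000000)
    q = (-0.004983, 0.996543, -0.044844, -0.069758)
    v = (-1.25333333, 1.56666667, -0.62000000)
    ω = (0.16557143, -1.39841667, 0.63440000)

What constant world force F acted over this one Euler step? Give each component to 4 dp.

F = (-0.8000, -3.5000, 2.7000)

v₁ − v₀ = (-0.05333333, -0.23333333, 0.18000000)
applied force F = (-0.8000, -3.5000, 2.7000)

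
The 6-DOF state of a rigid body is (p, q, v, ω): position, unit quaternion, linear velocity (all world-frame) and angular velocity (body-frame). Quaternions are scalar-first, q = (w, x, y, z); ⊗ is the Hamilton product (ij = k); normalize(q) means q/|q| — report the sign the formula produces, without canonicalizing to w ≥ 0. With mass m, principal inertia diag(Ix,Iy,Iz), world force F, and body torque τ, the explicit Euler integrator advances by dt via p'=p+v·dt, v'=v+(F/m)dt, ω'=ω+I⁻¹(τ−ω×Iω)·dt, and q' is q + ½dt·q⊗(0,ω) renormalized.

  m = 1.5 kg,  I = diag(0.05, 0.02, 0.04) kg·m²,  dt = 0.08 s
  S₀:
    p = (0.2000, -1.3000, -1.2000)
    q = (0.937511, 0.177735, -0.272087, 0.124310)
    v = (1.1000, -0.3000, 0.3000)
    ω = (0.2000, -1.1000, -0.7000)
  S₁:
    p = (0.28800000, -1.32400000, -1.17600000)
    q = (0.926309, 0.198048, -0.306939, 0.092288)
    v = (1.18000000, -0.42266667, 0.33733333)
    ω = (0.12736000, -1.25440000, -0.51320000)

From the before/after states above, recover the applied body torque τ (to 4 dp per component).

ω₁ − ω₀ = (-0.07264000, -0.15440000, 0.18680000)
I·α + gyro = (-0.0300, -0.0400, 0.1000)

τ = (-0.0300, -0.0400, 0.1000)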